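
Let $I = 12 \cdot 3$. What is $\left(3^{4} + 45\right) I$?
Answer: $4536$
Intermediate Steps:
$I = 36$
$\left(3^{4} + 45\right) I = \left(3^{4} + 45\right) 36 = \left(81 + 45\right) 36 = 126 \cdot 36 = 4536$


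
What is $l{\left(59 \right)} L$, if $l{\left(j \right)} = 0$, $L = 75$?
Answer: $0$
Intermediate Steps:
$l{\left(59 \right)} L = 0 \cdot 75 = 0$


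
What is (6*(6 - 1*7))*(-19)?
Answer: 114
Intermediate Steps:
(6*(6 - 1*7))*(-19) = (6*(6 - 7))*(-19) = (6*(-1))*(-19) = -6*(-19) = 114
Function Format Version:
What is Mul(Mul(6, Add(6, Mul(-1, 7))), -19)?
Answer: 114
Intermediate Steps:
Mul(Mul(6, Add(6, Mul(-1, 7))), -19) = Mul(Mul(6, Add(6, -7)), -19) = Mul(Mul(6, -1), -19) = Mul(-6, -19) = 114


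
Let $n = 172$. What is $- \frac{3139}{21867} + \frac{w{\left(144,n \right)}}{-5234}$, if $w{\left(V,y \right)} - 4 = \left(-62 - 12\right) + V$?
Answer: $- \frac{9023842}{57225939} \approx -0.15769$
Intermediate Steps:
$w{\left(V,y \right)} = -70 + V$ ($w{\left(V,y \right)} = 4 + \left(\left(-62 - 12\right) + V\right) = 4 + \left(-74 + V\right) = -70 + V$)
$- \frac{3139}{21867} + \frac{w{\left(144,n \right)}}{-5234} = - \frac{3139}{21867} + \frac{-70 + 144}{-5234} = \left(-3139\right) \frac{1}{21867} + 74 \left(- \frac{1}{5234}\right) = - \frac{3139}{21867} - \frac{37}{2617} = - \frac{9023842}{57225939}$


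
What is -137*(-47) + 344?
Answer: 6783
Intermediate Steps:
-137*(-47) + 344 = 6439 + 344 = 6783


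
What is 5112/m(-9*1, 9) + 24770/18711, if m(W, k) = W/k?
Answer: -95625862/18711 ≈ -5110.7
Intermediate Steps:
5112/m(-9*1, 9) + 24770/18711 = 5112/((-9*1/9)) + 24770/18711 = 5112/((-9*⅑)) + 24770*(1/18711) = 5112/(-1) + 24770/18711 = 5112*(-1) + 24770/18711 = -5112 + 24770/18711 = -95625862/18711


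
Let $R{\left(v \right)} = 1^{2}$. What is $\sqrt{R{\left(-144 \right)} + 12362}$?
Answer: $\sqrt{12363} \approx 111.19$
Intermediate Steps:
$R{\left(v \right)} = 1$
$\sqrt{R{\left(-144 \right)} + 12362} = \sqrt{1 + 12362} = \sqrt{12363}$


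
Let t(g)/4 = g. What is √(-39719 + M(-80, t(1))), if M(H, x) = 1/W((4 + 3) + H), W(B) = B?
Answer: 4*I*√13228914/73 ≈ 199.3*I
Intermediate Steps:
t(g) = 4*g
M(H, x) = 1/(7 + H) (M(H, x) = 1/((4 + 3) + H) = 1/(7 + H))
√(-39719 + M(-80, t(1))) = √(-39719 + 1/(7 - 80)) = √(-39719 + 1/(-73)) = √(-39719 - 1/73) = √(-2899488/73) = 4*I*√13228914/73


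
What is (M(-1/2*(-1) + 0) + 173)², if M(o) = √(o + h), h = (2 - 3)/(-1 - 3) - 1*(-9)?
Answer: (346 + √39)²/4 ≈ 31019.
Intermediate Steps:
h = 37/4 (h = -1/(-4) + 9 = -1*(-¼) + 9 = ¼ + 9 = 37/4 ≈ 9.2500)
M(o) = √(37/4 + o) (M(o) = √(o + 37/4) = √(37/4 + o))
(M(-1/2*(-1) + 0) + 173)² = (√(37 + 4*(-1/2*(-1) + 0))/2 + 173)² = (√(37 + 4*(-1*½*(-1) + 0))/2 + 173)² = (√(37 + 4*(-½*(-1) + 0))/2 + 173)² = (√(37 + 4*(½ + 0))/2 + 173)² = (√(37 + 4*(½))/2 + 173)² = (√(37 + 2)/2 + 173)² = (√39/2 + 173)² = (173 + √39/2)²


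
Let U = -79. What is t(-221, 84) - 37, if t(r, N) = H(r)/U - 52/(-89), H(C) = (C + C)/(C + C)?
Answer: -256128/7031 ≈ -36.428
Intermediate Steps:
H(C) = 1 (H(C) = (2*C)/((2*C)) = (2*C)*(1/(2*C)) = 1)
t(r, N) = 4019/7031 (t(r, N) = 1/(-79) - 52/(-89) = 1*(-1/79) - 52*(-1/89) = -1/79 + 52/89 = 4019/7031)
t(-221, 84) - 37 = 4019/7031 - 37 = -256128/7031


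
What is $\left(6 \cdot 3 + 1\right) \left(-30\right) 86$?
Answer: $-49020$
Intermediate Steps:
$\left(6 \cdot 3 + 1\right) \left(-30\right) 86 = \left(18 + 1\right) \left(-30\right) 86 = 19 \left(-30\right) 86 = \left(-570\right) 86 = -49020$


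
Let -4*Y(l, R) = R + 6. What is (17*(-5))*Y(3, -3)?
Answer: 255/4 ≈ 63.750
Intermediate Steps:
Y(l, R) = -3/2 - R/4 (Y(l, R) = -(R + 6)/4 = -(6 + R)/4 = -3/2 - R/4)
(17*(-5))*Y(3, -3) = (17*(-5))*(-3/2 - 1/4*(-3)) = -85*(-3/2 + 3/4) = -85*(-3/4) = 255/4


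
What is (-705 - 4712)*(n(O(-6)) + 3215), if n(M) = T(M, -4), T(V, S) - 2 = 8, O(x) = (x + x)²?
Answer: -17469825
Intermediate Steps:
O(x) = 4*x² (O(x) = (2*x)² = 4*x²)
T(V, S) = 10 (T(V, S) = 2 + 8 = 10)
n(M) = 10
(-705 - 4712)*(n(O(-6)) + 3215) = (-705 - 4712)*(10 + 3215) = -5417*3225 = -17469825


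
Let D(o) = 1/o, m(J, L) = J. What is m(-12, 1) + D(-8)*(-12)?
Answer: -21/2 ≈ -10.500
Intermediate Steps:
D(o) = 1/o
m(-12, 1) + D(-8)*(-12) = -12 - 12/(-8) = -12 - ⅛*(-12) = -12 + 3/2 = -21/2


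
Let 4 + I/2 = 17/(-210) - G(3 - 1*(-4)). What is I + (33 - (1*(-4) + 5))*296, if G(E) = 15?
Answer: 990553/105 ≈ 9433.8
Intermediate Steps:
I = -4007/105 (I = -8 + 2*(17/(-210) - 1*15) = -8 + 2*(17*(-1/210) - 15) = -8 + 2*(-17/210 - 15) = -8 + 2*(-3167/210) = -8 - 3167/105 = -4007/105 ≈ -38.162)
I + (33 - (1*(-4) + 5))*296 = -4007/105 + (33 - (1*(-4) + 5))*296 = -4007/105 + (33 - (-4 + 5))*296 = -4007/105 + (33 - 1*1)*296 = -4007/105 + (33 - 1)*296 = -4007/105 + 32*296 = -4007/105 + 9472 = 990553/105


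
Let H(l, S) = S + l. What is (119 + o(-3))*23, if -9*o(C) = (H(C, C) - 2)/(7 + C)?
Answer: 24679/9 ≈ 2742.1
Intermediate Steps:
o(C) = -(-2 + 2*C)/(9*(7 + C)) (o(C) = -((C + C) - 2)/(9*(7 + C)) = -(2*C - 2)/(9*(7 + C)) = -(-2 + 2*C)/(9*(7 + C)))
(119 + o(-3))*23 = (119 + 2*(1 - 1*(-3))/(9*(7 - 3)))*23 = (119 + (2/9)*(1 + 3)/4)*23 = (119 + (2/9)*(¼)*4)*23 = (119 + 2/9)*23 = (1073/9)*23 = 24679/9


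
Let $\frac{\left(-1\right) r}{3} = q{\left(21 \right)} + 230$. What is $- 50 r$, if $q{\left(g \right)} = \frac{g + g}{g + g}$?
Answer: $34650$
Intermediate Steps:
$q{\left(g \right)} = 1$ ($q{\left(g \right)} = \frac{2 g}{2 g} = 2 g \frac{1}{2 g} = 1$)
$r = -693$ ($r = - 3 \left(1 + 230\right) = \left(-3\right) 231 = -693$)
$- 50 r = \left(-50\right) \left(-693\right) = 34650$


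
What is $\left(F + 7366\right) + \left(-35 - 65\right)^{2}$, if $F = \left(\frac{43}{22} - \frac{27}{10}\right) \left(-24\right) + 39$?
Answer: $\frac{958259}{55} \approx 17423.0$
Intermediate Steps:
$F = \frac{3129}{55}$ ($F = \left(43 \cdot \frac{1}{22} - \frac{27}{10}\right) \left(-24\right) + 39 = \left(\frac{43}{22} - \frac{27}{10}\right) \left(-24\right) + 39 = \left(- \frac{41}{55}\right) \left(-24\right) + 39 = \frac{984}{55} + 39 = \frac{3129}{55} \approx 56.891$)
$\left(F + 7366\right) + \left(-35 - 65\right)^{2} = \left(\frac{3129}{55} + 7366\right) + \left(-35 - 65\right)^{2} = \frac{408259}{55} + \left(-100\right)^{2} = \frac{408259}{55} + 10000 = \frac{958259}{55}$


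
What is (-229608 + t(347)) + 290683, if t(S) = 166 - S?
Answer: 60894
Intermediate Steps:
(-229608 + t(347)) + 290683 = (-229608 + (166 - 1*347)) + 290683 = (-229608 + (166 - 347)) + 290683 = (-229608 - 181) + 290683 = -229789 + 290683 = 60894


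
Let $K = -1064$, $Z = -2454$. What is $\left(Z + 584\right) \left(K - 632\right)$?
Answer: $3171520$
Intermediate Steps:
$\left(Z + 584\right) \left(K - 632\right) = \left(-2454 + 584\right) \left(-1064 - 632\right) = \left(-1870\right) \left(-1696\right) = 3171520$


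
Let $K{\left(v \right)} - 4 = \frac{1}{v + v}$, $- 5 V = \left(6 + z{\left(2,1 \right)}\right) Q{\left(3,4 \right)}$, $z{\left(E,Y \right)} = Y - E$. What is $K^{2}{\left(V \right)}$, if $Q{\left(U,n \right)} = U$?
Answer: $\frac{529}{36} \approx 14.694$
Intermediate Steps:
$V = -3$ ($V = - \frac{\left(6 + \left(1 - 2\right)\right) 3}{5} = - \frac{\left(6 - 1\right) 3}{5} = - \frac{5 \cdot 3}{5} = \left(- \frac{1}{5}\right) 15 = -3$)
$K{\left(v \right)} = 4 + \frac{1}{2 v}$ ($K{\left(v \right)} = 4 + \frac{1}{v + v} = 4 + \frac{1}{2 v}$)
$K^{2}{\left(V \right)} = \left(4 + \frac{1}{2 \left(-3\right)}\right)^{2} = \left(4 + \frac{1}{2} \left(- \frac{1}{3}\right)\right)^{2} = \left(4 - \frac{1}{6}\right)^{2} = \left(\frac{23}{6}\right)^{2} = \frac{529}{36}$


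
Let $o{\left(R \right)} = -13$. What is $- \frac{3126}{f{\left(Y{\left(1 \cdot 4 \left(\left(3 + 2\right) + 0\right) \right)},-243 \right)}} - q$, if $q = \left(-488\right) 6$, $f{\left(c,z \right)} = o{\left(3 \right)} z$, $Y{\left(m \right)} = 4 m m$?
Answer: $\frac{3082142}{1053} \approx 2927.0$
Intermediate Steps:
$Y{\left(m \right)} = 4 m^{2}$
$f{\left(c,z \right)} = - 13 z$
$q = -2928$
$- \frac{3126}{f{\left(Y{\left(1 \cdot 4 \left(\left(3 + 2\right) + 0\right) \right)},-243 \right)}} - q = - \frac{3126}{\left(-13\right) \left(-243\right)} - -2928 = - \frac{3126}{3159} + 2928 = \left(-3126\right) \frac{1}{3159} + 2928 = - \frac{1042}{1053} + 2928 = \frac{3082142}{1053}$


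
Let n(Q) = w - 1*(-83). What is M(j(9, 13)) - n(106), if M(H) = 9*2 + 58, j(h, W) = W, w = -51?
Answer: 44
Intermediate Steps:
n(Q) = 32 (n(Q) = -51 - 1*(-83) = -51 + 83 = 32)
M(H) = 76 (M(H) = 18 + 58 = 76)
M(j(9, 13)) - n(106) = 76 - 1*32 = 76 - 32 = 44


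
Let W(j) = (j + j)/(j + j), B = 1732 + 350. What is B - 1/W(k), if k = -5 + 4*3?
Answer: 2081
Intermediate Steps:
k = 7 (k = -5 + 12 = 7)
B = 2082
W(j) = 1 (W(j) = (2*j)/((2*j)) = (2*j)*(1/(2*j)) = 1)
B - 1/W(k) = 2082 - 1/1 = 2082 - 1*1 = 2082 - 1 = 2081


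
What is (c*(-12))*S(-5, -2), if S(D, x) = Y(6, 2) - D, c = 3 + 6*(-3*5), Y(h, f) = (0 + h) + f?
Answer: 13572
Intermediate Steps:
Y(h, f) = f + h (Y(h, f) = h + f = f + h)
c = -87 (c = 3 + 6*(-15) = 3 - 90 = -87)
S(D, x) = 8 - D (S(D, x) = (2 + 6) - D = 8 - D)
(c*(-12))*S(-5, -2) = (-87*(-12))*(8 - 1*(-5)) = 1044*(8 + 5) = 1044*13 = 13572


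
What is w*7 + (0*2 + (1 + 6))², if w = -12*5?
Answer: -371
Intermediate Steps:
w = -60
w*7 + (0*2 + (1 + 6))² = -60*7 + (0*2 + (1 + 6))² = -420 + (0 + 7)² = -420 + 7² = -420 + 49 = -371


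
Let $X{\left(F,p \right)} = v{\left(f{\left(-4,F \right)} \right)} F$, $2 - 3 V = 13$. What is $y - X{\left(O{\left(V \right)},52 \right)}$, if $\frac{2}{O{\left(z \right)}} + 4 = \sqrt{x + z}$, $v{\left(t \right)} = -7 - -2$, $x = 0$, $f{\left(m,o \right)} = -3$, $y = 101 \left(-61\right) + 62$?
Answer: $- \frac{359961}{59} - \frac{10 i \sqrt{33}}{59} \approx -6101.0 - 0.97365 i$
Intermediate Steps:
$V = - \frac{11}{3}$ ($V = \frac{2}{3} - \frac{13}{3} = - \frac{11}{3} \approx -3.6667$)
$y = -6099$ ($y = -6161 + 62 = -6099$)
$v{\left(t \right)} = -5$ ($v{\left(t \right)} = -7 + 2 = -5$)
$O{\left(z \right)} = \frac{2}{-4 + \sqrt{z}}$ ($O{\left(z \right)} = \frac{2}{-4 + \sqrt{0 + z}} = \frac{2}{-4 + \sqrt{z}}$)
$X{\left(F,p \right)} = - 5 F$
$y - X{\left(O{\left(V \right)},52 \right)} = -6099 - - 5 \frac{2}{-4 + \sqrt{- \frac{11}{3}}} = -6099 - - 5 \frac{2}{-4 + \frac{i \sqrt{33}}{3}} = -6099 - - \frac{10}{-4 + \frac{i \sqrt{33}}{3}} = -6099 + \frac{10}{-4 + \frac{i \sqrt{33}}{3}}$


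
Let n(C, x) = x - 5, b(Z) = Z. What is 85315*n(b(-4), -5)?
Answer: -853150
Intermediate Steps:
n(C, x) = -5 + x
85315*n(b(-4), -5) = 85315*(-5 - 5) = 85315*(-10) = -853150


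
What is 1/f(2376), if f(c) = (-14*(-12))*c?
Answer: 1/399168 ≈ 2.5052e-6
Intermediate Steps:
f(c) = 168*c
1/f(2376) = 1/(168*2376) = 1/399168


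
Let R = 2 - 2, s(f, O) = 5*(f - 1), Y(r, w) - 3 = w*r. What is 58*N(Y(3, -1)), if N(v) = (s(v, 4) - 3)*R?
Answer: 0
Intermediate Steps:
Y(r, w) = 3 + r*w (Y(r, w) = 3 + w*r = 3 + r*w)
s(f, O) = -5 + 5*f (s(f, O) = 5*(-1 + f) = -5 + 5*f)
R = 0
N(v) = 0 (N(v) = ((-5 + 5*v) - 3)*0 = (-8 + 5*v)*0 = 0)
58*N(Y(3, -1)) = 58*0 = 0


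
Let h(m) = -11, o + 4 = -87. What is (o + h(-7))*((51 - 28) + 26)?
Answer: -4998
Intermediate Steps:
o = -91 (o = -4 - 87 = -91)
(o + h(-7))*((51 - 28) + 26) = (-91 - 11)*((51 - 28) + 26) = -102*(23 + 26) = -102*49 = -4998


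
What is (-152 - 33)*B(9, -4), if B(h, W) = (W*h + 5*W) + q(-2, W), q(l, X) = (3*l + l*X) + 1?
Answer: 9805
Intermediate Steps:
q(l, X) = 1 + 3*l + X*l (q(l, X) = (3*l + X*l) + 1 = 1 + 3*l + X*l)
B(h, W) = -5 + 3*W + W*h (B(h, W) = (W*h + 5*W) + (1 + 3*(-2) + W*(-2)) = (5*W + W*h) + (1 - 6 - 2*W) = (5*W + W*h) + (-5 - 2*W) = -5 + 3*W + W*h)
(-152 - 33)*B(9, -4) = (-152 - 33)*(-5 + 3*(-4) - 4*9) = -185*(-5 - 12 - 36) = -185*(-53) = 9805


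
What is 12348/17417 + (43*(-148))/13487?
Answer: 55695688/234903079 ≈ 0.23710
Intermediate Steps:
12348/17417 + (43*(-148))/13487 = 12348*(1/17417) - 6364*1/13487 = 12348/17417 - 6364/13487 = 55695688/234903079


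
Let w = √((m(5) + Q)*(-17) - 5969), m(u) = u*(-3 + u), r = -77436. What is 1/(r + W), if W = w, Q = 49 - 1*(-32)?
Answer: -19359/1499085403 - I*√1879/2998170806 ≈ -1.2914e-5 - 1.4458e-8*I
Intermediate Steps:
Q = 81 (Q = 49 + 32 = 81)
w = 2*I*√1879 (w = √((5*(-3 + 5) + 81)*(-17) - 5969) = √((5*2 + 81)*(-17) - 5969) = √((10 + 81)*(-17) - 5969) = √(91*(-17) - 5969) = √(-1547 - 5969) = √(-7516) = 2*I*√1879 ≈ 86.695*I)
W = 2*I*√1879 ≈ 86.695*I
1/(r + W) = 1/(-77436 + 2*I*√1879)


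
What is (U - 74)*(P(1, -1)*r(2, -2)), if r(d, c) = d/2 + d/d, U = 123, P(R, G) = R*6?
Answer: 588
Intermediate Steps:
P(R, G) = 6*R
r(d, c) = 1 + d/2 (r(d, c) = d*(1/2) + 1 = d/2 + 1 = 1 + d/2)
(U - 74)*(P(1, -1)*r(2, -2)) = (123 - 74)*((6*1)*(1 + (1/2)*2)) = 49*(6*(1 + 1)) = 49*(6*2) = 49*12 = 588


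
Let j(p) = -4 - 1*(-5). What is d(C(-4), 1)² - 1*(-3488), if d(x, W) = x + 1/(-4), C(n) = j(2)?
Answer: 55817/16 ≈ 3488.6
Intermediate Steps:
j(p) = 1 (j(p) = -4 + 5 = 1)
C(n) = 1
d(x, W) = -¼ + x (d(x, W) = x - ¼ = -¼ + x)
d(C(-4), 1)² - 1*(-3488) = (-¼ + 1)² - 1*(-3488) = (¾)² + 3488 = 9/16 + 3488 = 55817/16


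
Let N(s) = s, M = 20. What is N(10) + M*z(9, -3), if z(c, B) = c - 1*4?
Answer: 110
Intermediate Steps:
z(c, B) = -4 + c (z(c, B) = c - 4 = -4 + c)
N(10) + M*z(9, -3) = 10 + 20*(-4 + 9) = 10 + 20*5 = 10 + 100 = 110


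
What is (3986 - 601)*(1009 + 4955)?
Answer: 20188140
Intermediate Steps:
(3986 - 601)*(1009 + 4955) = 3385*5964 = 20188140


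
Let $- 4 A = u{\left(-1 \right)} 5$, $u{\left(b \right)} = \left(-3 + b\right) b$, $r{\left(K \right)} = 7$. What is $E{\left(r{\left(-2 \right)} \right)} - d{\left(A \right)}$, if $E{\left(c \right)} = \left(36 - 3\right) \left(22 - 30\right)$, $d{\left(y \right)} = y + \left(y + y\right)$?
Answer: $-249$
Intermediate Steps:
$u{\left(b \right)} = b \left(-3 + b\right)$
$A = -5$ ($A = - \frac{- (-3 - 1) 5}{4} = - \frac{\left(-1\right) \left(-4\right) 5}{4} = - \frac{4 \cdot 5}{4} = \left(- \frac{1}{4}\right) 20 = -5$)
$d{\left(y \right)} = 3 y$ ($d{\left(y \right)} = y + 2 y = 3 y$)
$E{\left(c \right)} = -264$ ($E{\left(c \right)} = 33 \left(-8\right) = -264$)
$E{\left(r{\left(-2 \right)} \right)} - d{\left(A \right)} = -264 - 3 \left(-5\right) = -264 - -15 = -264 + 15 = -249$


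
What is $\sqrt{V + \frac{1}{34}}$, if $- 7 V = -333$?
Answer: $\frac{\sqrt{2696302}}{238} \approx 6.8993$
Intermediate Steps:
$V = \frac{333}{7}$ ($V = \left(- \frac{1}{7}\right) \left(-333\right) = \frac{333}{7} \approx 47.571$)
$\sqrt{V + \frac{1}{34}} = \sqrt{\frac{333}{7} + \frac{1}{34}} = \sqrt{\frac{11329}{238}} = \frac{\sqrt{2696302}}{238}$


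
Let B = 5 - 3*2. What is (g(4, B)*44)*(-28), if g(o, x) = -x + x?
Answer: 0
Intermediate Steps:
B = -1 (B = 5 - 6 = -1)
g(o, x) = 0
(g(4, B)*44)*(-28) = (0*44)*(-28) = 0*(-28) = 0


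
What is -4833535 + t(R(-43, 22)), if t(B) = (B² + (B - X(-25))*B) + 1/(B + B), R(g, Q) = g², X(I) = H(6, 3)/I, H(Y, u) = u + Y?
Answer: 185337532593/92450 ≈ 2.0047e+6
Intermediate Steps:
H(Y, u) = Y + u
X(I) = 9/I (X(I) = (6 + 3)/I = 9/I)
t(B) = B² + 1/(2*B) + B*(9/25 + B) (t(B) = (B² + (B - 9/(-25))*B) + 1/(B + B) = (B² + (B - 9*(-1)/25)*B) + 1/(2*B) = (B² + (B - 1*(-9/25))*B) + 1/(2*B) = (B² + (B + 9/25)*B) + 1/(2*B) = (B² + (9/25 + B)*B) + 1/(2*B) = (B² + B*(9/25 + B)) + 1/(2*B) = B² + 1/(2*B) + B*(9/25 + B))
-4833535 + t(R(-43, 22)) = -4833535 + (25 + 2*((-43)²)²*(9 + 50*(-43)²))/(50*((-43)²)) = -4833535 + (1/50)*(25 + 2*1849²*(9 + 50*1849))/1849 = -4833535 + (1/50)*(1/1849)*(25 + 2*3418801*(9 + 92450)) = -4833535 + (1/50)*(1/1849)*(25 + 2*3418801*92459) = -4833535 + (1/50)*(1/1849)*(25 + 632197843318) = -4833535 + (1/50)*(1/1849)*632197843343 = -4833535 + 632197843343/92450 = 185337532593/92450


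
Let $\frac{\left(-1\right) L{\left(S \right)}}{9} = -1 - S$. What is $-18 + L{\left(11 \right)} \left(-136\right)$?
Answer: $-14706$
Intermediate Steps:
$L{\left(S \right)} = 9 + 9 S$ ($L{\left(S \right)} = - 9 \left(-1 - S\right) = 9 + 9 S$)
$-18 + L{\left(11 \right)} \left(-136\right) = -18 + \left(9 + 9 \cdot 11\right) \left(-136\right) = -18 + \left(9 + 99\right) \left(-136\right) = -18 + 108 \left(-136\right) = -18 - 14688 = -14706$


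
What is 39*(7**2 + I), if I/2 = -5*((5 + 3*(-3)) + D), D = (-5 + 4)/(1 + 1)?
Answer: 3666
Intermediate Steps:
D = -1/2 ≈ -0.50000
I = 45 (I = 2*(-5*((5 + 3*(-3)) - 1/2)) = 2*(-5*((5 - 9) - 1/2)) = 2*(-5*(-4 - 1/2)) = 2*(-5*(-9/2)) = 2*(45/2) = 45)
39*(7**2 + I) = 39*(7**2 + 45) = 39*(49 + 45) = 39*94 = 3666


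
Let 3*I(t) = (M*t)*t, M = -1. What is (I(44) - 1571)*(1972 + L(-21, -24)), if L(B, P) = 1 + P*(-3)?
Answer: -13597205/3 ≈ -4.5324e+6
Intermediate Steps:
I(t) = -t**2/3 (I(t) = ((-t)*t)/3 = (-t**2)/3 = -t**2/3)
L(B, P) = 1 - 3*P
(I(44) - 1571)*(1972 + L(-21, -24)) = (-1/3*44**2 - 1571)*(1972 + (1 - 3*(-24))) = (-1/3*1936 - 1571)*(1972 + (1 + 72)) = (-1936/3 - 1571)*(1972 + 73) = -6649/3*2045 = -13597205/3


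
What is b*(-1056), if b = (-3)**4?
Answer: -85536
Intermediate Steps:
b = 81
b*(-1056) = 81*(-1056) = -85536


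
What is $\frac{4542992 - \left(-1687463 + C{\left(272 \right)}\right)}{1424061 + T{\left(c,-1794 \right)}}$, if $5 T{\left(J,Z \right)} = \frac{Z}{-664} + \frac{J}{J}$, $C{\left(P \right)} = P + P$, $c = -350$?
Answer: $\frac{10341652260}{2363942489} \approx 4.3747$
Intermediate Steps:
$C{\left(P \right)} = 2 P$
$T{\left(J,Z \right)} = \frac{1}{5} - \frac{Z}{3320}$ ($T{\left(J,Z \right)} = \frac{\frac{Z}{-664} + \frac{J}{J}}{5} = \frac{Z \left(- \frac{1}{664}\right) + 1}{5} = \frac{- \frac{Z}{664} + 1}{5} = \frac{1 - \frac{Z}{664}}{5} = \frac{1}{5} - \frac{Z}{3320}$)
$\frac{4542992 - \left(-1687463 + C{\left(272 \right)}\right)}{1424061 + T{\left(c,-1794 \right)}} = \frac{4542992 + \left(1687463 - 2 \cdot 272\right)}{1424061 + \left(\frac{1}{5} - - \frac{897}{1660}\right)} = \frac{4542992 + \left(1687463 - 544\right)}{1424061 + \left(\frac{1}{5} + \frac{897}{1660}\right)} = \frac{4542992 + \left(1687463 - 544\right)}{1424061 + \frac{1229}{1660}} = \frac{4542992 + 1686919}{\frac{2363942489}{1660}} = 6229911 \cdot \frac{1660}{2363942489} = \frac{10341652260}{2363942489}$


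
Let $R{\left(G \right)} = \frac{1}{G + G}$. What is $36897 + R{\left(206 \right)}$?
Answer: $\frac{15201565}{412} \approx 36897.0$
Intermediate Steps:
$R{\left(G \right)} = \frac{1}{2 G}$
$36897 + R{\left(206 \right)} = 36897 + \frac{1}{2 \cdot 206} = 36897 + \frac{1}{2} \cdot \frac{1}{206} = 36897 + \frac{1}{412} = \frac{15201565}{412}$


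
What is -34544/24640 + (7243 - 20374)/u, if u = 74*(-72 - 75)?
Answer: -77711/398860 ≈ -0.19483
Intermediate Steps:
u = -10878 (u = 74*(-147) = -10878)
-34544/24640 + (7243 - 20374)/u = -34544/24640 + (7243 - 20374)/(-10878) = -34544*1/24640 - 13131*(-1/10878) = -2159/1540 + 4377/3626 = -77711/398860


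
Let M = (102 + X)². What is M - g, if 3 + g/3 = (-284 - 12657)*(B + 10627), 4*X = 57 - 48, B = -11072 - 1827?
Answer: -1411119663/16 ≈ -8.8195e+7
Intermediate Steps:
B = -12899
X = 9/4 (X = (57 - 48)/4 = (¼)*9 = 9/4 ≈ 2.2500)
g = 88205847 (g = -9 + 3*((-284 - 12657)*(-12899 + 10627)) = -9 + 3*(-12941*(-2272)) = -9 + 3*29401952 = -9 + 88205856 = 88205847)
M = 173889/16 (M = (102 + 9/4)² = (417/4)² = 173889/16 ≈ 10868.)
M - g = 173889/16 - 1*88205847 = 173889/16 - 88205847 = -1411119663/16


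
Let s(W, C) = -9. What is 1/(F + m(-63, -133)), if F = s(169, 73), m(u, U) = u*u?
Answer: 1/3960 ≈ 0.00025253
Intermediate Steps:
m(u, U) = u**2
F = -9
1/(F + m(-63, -133)) = 1/(-9 + (-63)**2) = 1/(-9 + 3969) = 1/3960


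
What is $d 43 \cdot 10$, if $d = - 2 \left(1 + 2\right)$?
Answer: $-2580$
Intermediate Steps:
$d = -6$ ($d = \left(-2\right) 3 = -6$)
$d 43 \cdot 10 = \left(-6\right) 43 \cdot 10 = \left(-258\right) 10 = -2580$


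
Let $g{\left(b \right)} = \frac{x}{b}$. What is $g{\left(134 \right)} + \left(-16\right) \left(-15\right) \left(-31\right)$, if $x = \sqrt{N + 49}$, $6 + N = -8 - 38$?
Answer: $-7440 + \frac{i \sqrt{3}}{134} \approx -7440.0 + 0.012926 i$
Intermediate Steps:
$N = -52$ ($N = -6 - 46 = -52$)
$x = i \sqrt{3}$ ($x = \sqrt{-52 + 49} = \sqrt{-3} = i \sqrt{3} \approx 1.732 i$)
$g{\left(b \right)} = \frac{i \sqrt{3}}{b}$
$g{\left(134 \right)} + \left(-16\right) \left(-15\right) \left(-31\right) = \frac{i \sqrt{3}}{134} + \left(-16\right) \left(-15\right) \left(-31\right) = i \sqrt{3} \cdot \frac{1}{134} + 240 \left(-31\right) = \frac{i \sqrt{3}}{134} - 7440 = -7440 + \frac{i \sqrt{3}}{134}$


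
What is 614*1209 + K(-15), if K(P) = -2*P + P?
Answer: 742341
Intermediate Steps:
K(P) = -P
614*1209 + K(-15) = 614*1209 - 1*(-15) = 742326 + 15 = 742341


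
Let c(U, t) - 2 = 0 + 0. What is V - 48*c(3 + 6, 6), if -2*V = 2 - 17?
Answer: -177/2 ≈ -88.500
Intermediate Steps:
c(U, t) = 2 (c(U, t) = 2 + (0 + 0) = 2 + 0 = 2)
V = 15/2 (V = -(2 - 17)/2 = -½*(-15) = 15/2 ≈ 7.5000)
V - 48*c(3 + 6, 6) = 15/2 - 48*2 = 15/2 - 96 = -177/2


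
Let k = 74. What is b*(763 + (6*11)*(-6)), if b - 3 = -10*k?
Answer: -270479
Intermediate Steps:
b = -737 (b = 3 - 10*74 = 3 - 740 = -737)
b*(763 + (6*11)*(-6)) = -737*(763 + (6*11)*(-6)) = -737*(763 + 66*(-6)) = -737*(763 - 396) = -737*367 = -270479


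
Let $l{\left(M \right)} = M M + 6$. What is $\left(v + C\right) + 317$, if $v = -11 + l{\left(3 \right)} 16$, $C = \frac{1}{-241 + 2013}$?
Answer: $\frac{967513}{1772} \approx 546.0$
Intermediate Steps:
$l{\left(M \right)} = 6 + M^{2}$ ($l{\left(M \right)} = M^{2} + 6 = 6 + M^{2}$)
$C = \frac{1}{1772} \approx 0.00056433$
$v = 229$ ($v = -11 + \left(6 + 3^{2}\right) 16 = -11 + \left(6 + 9\right) 16 = -11 + 15 \cdot 16 = -11 + 240 = 229$)
$\left(v + C\right) + 317 = \left(229 + \frac{1}{1772}\right) + 317 = \frac{405789}{1772} + 317 = \frac{967513}{1772}$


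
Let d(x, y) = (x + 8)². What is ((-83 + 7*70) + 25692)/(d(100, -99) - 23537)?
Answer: -26099/11873 ≈ -2.1982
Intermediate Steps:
d(x, y) = (8 + x)²
((-83 + 7*70) + 25692)/(d(100, -99) - 23537) = ((-83 + 7*70) + 25692)/((8 + 100)² - 23537) = ((-83 + 490) + 25692)/(108² - 23537) = (407 + 25692)/(11664 - 23537) = 26099/(-11873) = 26099*(-1/11873) = -26099/11873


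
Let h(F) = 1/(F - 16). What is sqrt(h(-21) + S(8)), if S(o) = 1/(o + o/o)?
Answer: 2*sqrt(259)/111 ≈ 0.28997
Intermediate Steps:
h(F) = 1/(-16 + F)
S(o) = 1/(1 + o) (S(o) = 1/(o + 1) = 1/(1 + o))
sqrt(h(-21) + S(8)) = sqrt(1/(-16 - 21) + 1/(1 + 8)) = sqrt(1/(-37) + 1/9) = sqrt(-1/37 + 1/9) = sqrt(28/333) = 2*sqrt(259)/111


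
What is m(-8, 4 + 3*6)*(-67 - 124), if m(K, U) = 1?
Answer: -191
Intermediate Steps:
m(-8, 4 + 3*6)*(-67 - 124) = 1*(-67 - 124) = 1*(-191) = -191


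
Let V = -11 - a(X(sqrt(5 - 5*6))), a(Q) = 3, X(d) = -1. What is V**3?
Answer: -2744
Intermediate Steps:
V = -14 (V = -11 - 1*3 = -11 - 3 = -14)
V**3 = (-14)**3 = -2744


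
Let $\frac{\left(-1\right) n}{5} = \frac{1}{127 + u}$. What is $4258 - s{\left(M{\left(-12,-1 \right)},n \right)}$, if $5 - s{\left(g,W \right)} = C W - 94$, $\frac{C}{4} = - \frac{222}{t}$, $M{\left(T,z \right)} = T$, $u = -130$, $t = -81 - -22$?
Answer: $\frac{246861}{59} \approx 4184.1$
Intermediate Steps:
$t = -59$ ($t = -81 + 22 = -59$)
$C = \frac{888}{59}$ ($C = 4 \left(- \frac{222}{-59}\right) = 4 \left(\left(-222\right) \left(- \frac{1}{59}\right)\right) = 4 \cdot \frac{222}{59} = \frac{888}{59} \approx 15.051$)
$n = \frac{5}{3}$ ($n = - \frac{5}{127 - 130} = - \frac{5}{-3} = \left(-5\right) \left(- \frac{1}{3}\right) = \frac{5}{3} \approx 1.6667$)
$s{\left(g,W \right)} = 99 - \frac{888 W}{59}$ ($s{\left(g,W \right)} = 5 - \left(\frac{888 W}{59} - 94\right) = 5 - \left(-94 + \frac{888 W}{59}\right) = 99 - \frac{888 W}{59}$)
$4258 - s{\left(M{\left(-12,-1 \right)},n \right)} = 4258 - \left(99 - \frac{1480}{59}\right) = 4258 - \frac{4361}{59} = \frac{246861}{59}$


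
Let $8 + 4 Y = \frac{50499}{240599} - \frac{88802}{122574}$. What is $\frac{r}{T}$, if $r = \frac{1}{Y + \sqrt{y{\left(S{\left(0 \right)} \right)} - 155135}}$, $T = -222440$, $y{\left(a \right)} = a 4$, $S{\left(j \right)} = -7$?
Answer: $\frac{2763205580676214131}{44804670456332858722312720316} + \frac{217432451373548173569 i \sqrt{155163}}{7504782301435753835987380652930} \approx 6.1672 \cdot 10^{-11} + 1.1412 \cdot 10^{-8} i$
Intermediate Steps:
$y{\left(a \right)} = 4 a$
$Y = - \frac{62776315645}{29491181826}$ ($Y = -2 + \frac{\frac{50499}{240599} - \frac{88802}{122574}}{4} = -2 + \frac{50499 \cdot \frac{1}{240599} - \frac{44401}{61287}}{4} = -2 + \frac{\frac{50499}{240599} - \frac{44401}{61287}}{4} = -2 + \frac{1}{4} \left(- \frac{7587903986}{14745590913}\right) = -2 - \frac{3793951993}{29491181826} = - \frac{62776315645}{29491181826} \approx -2.1286$)
$r = \frac{1}{- \frac{62776315645}{29491181826} + i \sqrt{155163}}$ ($r = \frac{1}{- \frac{62776315645}{29491181826} + \sqrt{4 \left(-7\right) - 155135}} = \frac{1}{- \frac{62776315645}{29491181826} + \sqrt{-28 - 155135}} = \frac{1}{- \frac{62776315645}{29491181826} + \sqrt{-155163}} = \frac{1}{- \frac{62776315645}{29491181826} + i \sqrt{155163}} \approx -1.372 \cdot 10^{-5} - 0.0025386 i$)
$\frac{r}{T} = \frac{- \frac{1851347739053063467770}{134953826675701381693713013} - \frac{869729805494192694276 i \sqrt{155163}}{134953826675701381693713013}}{-222440} = \left(- \frac{1851347739053063467770}{134953826675701381693713013} - \frac{869729805494192694276 i \sqrt{155163}}{134953826675701381693713013}\right) \left(- \frac{1}{222440}\right) = \frac{2763205580676214131}{44804670456332858722312720316} + \frac{217432451373548173569 i \sqrt{155163}}{7504782301435753835987380652930}$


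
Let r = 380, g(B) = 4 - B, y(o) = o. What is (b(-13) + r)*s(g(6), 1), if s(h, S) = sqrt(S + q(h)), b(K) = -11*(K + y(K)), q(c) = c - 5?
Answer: 666*I*sqrt(6) ≈ 1631.4*I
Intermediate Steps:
q(c) = -5 + c
b(K) = -22*K (b(K) = -11*(K + K) = -22*K)
s(h, S) = sqrt(-5 + S + h) (s(h, S) = sqrt(S + (-5 + h)) = sqrt(-5 + S + h))
(b(-13) + r)*s(g(6), 1) = (-22*(-13) + 380)*sqrt(-5 + 1 + (4 - 1*6)) = (286 + 380)*sqrt(-5 + 1 + (4 - 6)) = 666*sqrt(-5 + 1 - 2) = 666*sqrt(-6) = 666*(I*sqrt(6)) = 666*I*sqrt(6)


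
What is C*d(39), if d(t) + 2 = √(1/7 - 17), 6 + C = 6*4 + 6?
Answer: -48 + 24*I*√826/7 ≈ -48.0 + 98.538*I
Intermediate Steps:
C = 24 (C = -6 + (6*4 + 6) = -6 + (24 + 6) = -6 + 30 = 24)
d(t) = -2 + I*√826/7 (d(t) = -2 + √(1/7 - 17) = -2 + √(⅐ - 17) = -2 + √(-118/7) = -2 + I*√826/7)
C*d(39) = 24*(-2 + I*√826/7) = -48 + 24*I*√826/7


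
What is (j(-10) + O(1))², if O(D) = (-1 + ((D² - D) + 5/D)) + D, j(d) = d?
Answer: 25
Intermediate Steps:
O(D) = -1 + D² + 5/D (O(D) = (-1 + (D² - D + 5/D)) + D = (-1 + D² - D + 5/D) + D = -1 + D² + 5/D)
(j(-10) + O(1))² = (-10 + (5 + 1³ - 1*1)/1)² = (-10 + 1*(5 + 1 - 1))² = (-10 + 1*5)² = (-10 + 5)² = (-5)² = 25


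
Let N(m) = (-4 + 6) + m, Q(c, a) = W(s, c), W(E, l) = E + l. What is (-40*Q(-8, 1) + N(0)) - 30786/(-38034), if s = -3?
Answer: 2806969/6339 ≈ 442.81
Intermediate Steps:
Q(c, a) = -3 + c
N(m) = 2 + m
(-40*Q(-8, 1) + N(0)) - 30786/(-38034) = (-40*(-3 - 8) + (2 + 0)) - 30786/(-38034) = (-40*(-11) + 2) - 30786*(-1)/38034 = (440 + 2) - 1*(-5131/6339) = 442 + 5131/6339 = 2806969/6339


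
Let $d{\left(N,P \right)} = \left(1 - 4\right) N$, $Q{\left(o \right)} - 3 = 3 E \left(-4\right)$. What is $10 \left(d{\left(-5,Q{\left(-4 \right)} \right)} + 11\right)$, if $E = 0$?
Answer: $260$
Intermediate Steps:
$Q{\left(o \right)} = 3$ ($Q{\left(o \right)} = 3 + 3 \cdot 0 \left(-4\right) = 3 + 0 \left(-4\right) = 3 + 0 = 3$)
$d{\left(N,P \right)} = - 3 N$
$10 \left(d{\left(-5,Q{\left(-4 \right)} \right)} + 11\right) = 10 \left(\left(-3\right) \left(-5\right) + 11\right) = 10 \left(15 + 11\right) = 10 \cdot 26 = 260$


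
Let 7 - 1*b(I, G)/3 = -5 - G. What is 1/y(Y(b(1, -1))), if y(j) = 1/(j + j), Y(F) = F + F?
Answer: 132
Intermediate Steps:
b(I, G) = 36 + 3*G (b(I, G) = 21 - 3*(-5 - G) = 21 + (15 + 3*G) = 36 + 3*G)
Y(F) = 2*F
y(j) = 1/(2*j)
1/y(Y(b(1, -1))) = 1/(1/(2*((2*(36 + 3*(-1)))))) = 1/(1/(2*((2*(36 - 3))))) = 1/(1/(2*((2*33)))) = 1/((½)/66) = 1/((½)*(1/66)) = 1/(1/132) = 132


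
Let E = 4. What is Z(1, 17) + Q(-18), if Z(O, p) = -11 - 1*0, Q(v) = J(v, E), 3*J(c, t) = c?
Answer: -17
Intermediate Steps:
J(c, t) = c/3
Q(v) = v/3
Z(O, p) = -11 (Z(O, p) = -11 + 0 = -11)
Z(1, 17) + Q(-18) = -11 + (⅓)*(-18) = -11 - 6 = -17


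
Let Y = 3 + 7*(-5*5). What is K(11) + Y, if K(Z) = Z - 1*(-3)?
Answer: -158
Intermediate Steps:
K(Z) = 3 + Z (K(Z) = Z + 3 = 3 + Z)
Y = -172 (Y = 3 + 7*(-25) = 3 - 175 = -172)
K(11) + Y = (3 + 11) - 172 = 14 - 172 = -158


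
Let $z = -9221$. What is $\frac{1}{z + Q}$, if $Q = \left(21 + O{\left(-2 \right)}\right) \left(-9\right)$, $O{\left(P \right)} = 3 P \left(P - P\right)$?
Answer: $- \frac{1}{9410} \approx -0.00010627$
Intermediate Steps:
$O{\left(P \right)} = 0$ ($O{\left(P \right)} = 3 P 0 = 0$)
$Q = -189$ ($Q = \left(21 + 0\right) \left(-9\right) = 21 \left(-9\right) = -189$)
$\frac{1}{z + Q} = \frac{1}{-9221 - 189} = \frac{1}{-9410} = - \frac{1}{9410}$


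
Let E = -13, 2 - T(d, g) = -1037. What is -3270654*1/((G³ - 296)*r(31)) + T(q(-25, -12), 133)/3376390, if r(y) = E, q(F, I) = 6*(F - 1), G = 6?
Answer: -110430023785/35114456 ≈ -3144.9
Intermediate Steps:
q(F, I) = -6 + 6*F (q(F, I) = 6*(-1 + F) = -6 + 6*F)
T(d, g) = 1039 (T(d, g) = 2 - 1*(-1037) = 2 + 1037 = 1039)
r(y) = -13
-3270654*1/((G³ - 296)*r(31)) + T(q(-25, -12), 133)/3376390 = -3270654*(-1/(13*(6³ - 296))) + 1039/3376390 = -3270654*(-1/(13*(216 - 296))) + 1039*(1/3376390) = -3270654/((-13*(-80))) + 1039/3376390 = -3270654/1040 + 1039/3376390 = -3270654*1/1040 + 1039/3376390 = -1635327/520 + 1039/3376390 = -110430023785/35114456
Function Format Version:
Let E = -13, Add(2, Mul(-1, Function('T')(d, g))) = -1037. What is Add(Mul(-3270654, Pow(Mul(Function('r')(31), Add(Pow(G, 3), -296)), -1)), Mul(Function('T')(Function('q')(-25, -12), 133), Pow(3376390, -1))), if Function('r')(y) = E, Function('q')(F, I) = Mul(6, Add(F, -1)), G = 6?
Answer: Rational(-110430023785, 35114456) ≈ -3144.9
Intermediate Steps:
Function('q')(F, I) = Add(-6, Mul(6, F)) (Function('q')(F, I) = Mul(6, Add(-1, F)) = Add(-6, Mul(6, F)))
Function('T')(d, g) = 1039 (Function('T')(d, g) = Add(2, Mul(-1, -1037)) = Add(2, 1037) = 1039)
Function('r')(y) = -13
Add(Mul(-3270654, Pow(Mul(Function('r')(31), Add(Pow(G, 3), -296)), -1)), Mul(Function('T')(Function('q')(-25, -12), 133), Pow(3376390, -1))) = Add(Mul(-3270654, Pow(Mul(-13, Add(Pow(6, 3), -296)), -1)), Mul(1039, Pow(3376390, -1))) = Add(Mul(-3270654, Pow(Mul(-13, Add(216, -296)), -1)), Mul(1039, Rational(1, 3376390))) = Add(Mul(-3270654, Pow(Mul(-13, -80), -1)), Rational(1039, 3376390)) = Add(Mul(-3270654, Pow(1040, -1)), Rational(1039, 3376390)) = Add(Mul(-3270654, Rational(1, 1040)), Rational(1039, 3376390)) = Add(Rational(-1635327, 520), Rational(1039, 3376390)) = Rational(-110430023785, 35114456)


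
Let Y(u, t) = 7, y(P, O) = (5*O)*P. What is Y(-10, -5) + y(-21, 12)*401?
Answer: -505253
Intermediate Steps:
y(P, O) = 5*O*P
Y(-10, -5) + y(-21, 12)*401 = 7 + (5*12*(-21))*401 = 7 - 1260*401 = 7 - 505260 = -505253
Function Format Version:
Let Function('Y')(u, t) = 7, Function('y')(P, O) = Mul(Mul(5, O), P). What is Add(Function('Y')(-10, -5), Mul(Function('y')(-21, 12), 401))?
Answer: -505253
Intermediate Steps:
Function('y')(P, O) = Mul(5, O, P)
Add(Function('Y')(-10, -5), Mul(Function('y')(-21, 12), 401)) = Add(7, Mul(Mul(5, 12, -21), 401)) = Add(7, Mul(-1260, 401)) = Add(7, -505260) = -505253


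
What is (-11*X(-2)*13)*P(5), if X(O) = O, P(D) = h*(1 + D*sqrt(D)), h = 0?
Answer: 0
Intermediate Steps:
P(D) = 0 (P(D) = 0*(1 + D*sqrt(D)) = 0*(1 + D**(3/2)) = 0)
(-11*X(-2)*13)*P(5) = (-11*(-2)*13)*0 = (22*13)*0 = 286*0 = 0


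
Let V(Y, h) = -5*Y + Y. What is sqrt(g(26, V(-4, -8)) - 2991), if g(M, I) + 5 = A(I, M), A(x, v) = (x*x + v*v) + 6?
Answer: 7*I*sqrt(42) ≈ 45.365*I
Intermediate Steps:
V(Y, h) = -4*Y
A(x, v) = 6 + v**2 + x**2 (A(x, v) = (x**2 + v**2) + 6 = (v**2 + x**2) + 6 = 6 + v**2 + x**2)
g(M, I) = 1 + I**2 + M**2 (g(M, I) = -5 + (6 + M**2 + I**2) = -5 + (6 + I**2 + M**2) = 1 + I**2 + M**2)
sqrt(g(26, V(-4, -8)) - 2991) = sqrt((1 + (-4*(-4))**2 + 26**2) - 2991) = sqrt((1 + 16**2 + 676) - 2991) = sqrt((1 + 256 + 676) - 2991) = sqrt(933 - 2991) = sqrt(-2058) = 7*I*sqrt(42)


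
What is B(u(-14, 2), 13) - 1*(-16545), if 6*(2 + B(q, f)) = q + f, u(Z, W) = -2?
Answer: 99269/6 ≈ 16545.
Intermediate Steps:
B(q, f) = -2 + f/6 + q/6 (B(q, f) = -2 + (q + f)/6 = -2 + (f + q)/6 = -2 + (f/6 + q/6) = -2 + f/6 + q/6)
B(u(-14, 2), 13) - 1*(-16545) = (-2 + (1/6)*13 + (1/6)*(-2)) - 1*(-16545) = (-2 + 13/6 - 1/3) + 16545 = -1/6 + 16545 = 99269/6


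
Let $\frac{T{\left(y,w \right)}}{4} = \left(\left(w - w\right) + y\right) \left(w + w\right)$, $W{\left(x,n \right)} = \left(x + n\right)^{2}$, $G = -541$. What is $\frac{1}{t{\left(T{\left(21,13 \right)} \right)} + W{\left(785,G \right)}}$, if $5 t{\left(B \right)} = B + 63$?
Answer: $\frac{5}{299927} \approx 1.6671 \cdot 10^{-5}$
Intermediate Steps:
$W{\left(x,n \right)} = \left(n + x\right)^{2}$
$T{\left(y,w \right)} = 8 w y$ ($T{\left(y,w \right)} = 4 \left(\left(w - w\right) + y\right) \left(w + w\right) = 4 \left(0 + y\right) 2 w = 4 y 2 w = 4 \cdot 2 w y = 8 w y$)
$t{\left(B \right)} = \frac{63}{5} + \frac{B}{5}$ ($t{\left(B \right)} = \frac{B + 63}{5} = \frac{63 + B}{5} = \frac{63}{5} + \frac{B}{5}$)
$\frac{1}{t{\left(T{\left(21,13 \right)} \right)} + W{\left(785,G \right)}} = \frac{1}{\left(\frac{63}{5} + \frac{8 \cdot 13 \cdot 21}{5}\right) + \left(-541 + 785\right)^{2}} = \frac{1}{\left(\frac{63}{5} + \frac{1}{5} \cdot 2184\right) + 244^{2}} = \frac{1}{\left(\frac{63}{5} + \frac{2184}{5}\right) + 59536} = \frac{1}{\frac{2247}{5} + 59536} = \frac{1}{\frac{299927}{5}} = \frac{5}{299927}$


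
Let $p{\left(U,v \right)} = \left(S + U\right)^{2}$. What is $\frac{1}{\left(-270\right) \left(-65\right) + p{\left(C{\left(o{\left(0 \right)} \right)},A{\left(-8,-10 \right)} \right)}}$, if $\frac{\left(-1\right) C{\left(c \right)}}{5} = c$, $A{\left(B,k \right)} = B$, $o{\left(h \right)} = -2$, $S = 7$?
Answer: $\frac{1}{17839} \approx 5.6057 \cdot 10^{-5}$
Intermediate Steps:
$C{\left(c \right)} = - 5 c$
$p{\left(U,v \right)} = \left(7 + U\right)^{2}$
$\frac{1}{\left(-270\right) \left(-65\right) + p{\left(C{\left(o{\left(0 \right)} \right)},A{\left(-8,-10 \right)} \right)}} = \frac{1}{\left(-270\right) \left(-65\right) + \left(7 - -10\right)^{2}} = \frac{1}{17550 + \left(7 + 10\right)^{2}} = \frac{1}{17550 + 17^{2}} = \frac{1}{17550 + 289} = \frac{1}{17839}$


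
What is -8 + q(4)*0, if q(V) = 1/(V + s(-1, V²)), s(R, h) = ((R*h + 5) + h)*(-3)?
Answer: -8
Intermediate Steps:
s(R, h) = -15 - 3*h - 3*R*h (s(R, h) = ((5 + R*h) + h)*(-3) = (5 + h + R*h)*(-3) = -15 - 3*h - 3*R*h)
q(V) = 1/(-15 + V) (q(V) = 1/(V + (-15 - 3*V² - 3*(-1)*V²)) = 1/(V + (-15 - 3*V² + 3*V²)) = 1/(V - 15) = 1/(-15 + V))
-8 + q(4)*0 = -8 + 0/(-15 + 4) = -8 + 0/(-11) = -8 - 1/11*0 = -8 + 0 = -8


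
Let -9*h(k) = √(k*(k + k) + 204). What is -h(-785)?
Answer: √1232654/9 ≈ 123.36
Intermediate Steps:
h(k) = -√(204 + 2*k²)/9 (h(k) = -√(k*(k + k) + 204)/9 = -√(k*(2*k) + 204)/9 = -√(2*k² + 204)/9 = -√(204 + 2*k²)/9)
-h(-785) = -(-1)*√(204 + 2*(-785)²)/9 = -(-1)*√(204 + 2*616225)/9 = -(-1)*√(204 + 1232450)/9 = -(-1)*√1232654/9 = √1232654/9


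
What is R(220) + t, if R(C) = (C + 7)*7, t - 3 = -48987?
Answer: -47395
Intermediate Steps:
t = -48984 (t = 3 - 48987 = -48984)
R(C) = 49 + 7*C (R(C) = (7 + C)*7 = 49 + 7*C)
R(220) + t = (49 + 7*220) - 48984 = (49 + 1540) - 48984 = 1589 - 48984 = -47395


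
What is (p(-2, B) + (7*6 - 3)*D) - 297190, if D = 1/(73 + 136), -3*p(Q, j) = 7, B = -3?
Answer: -186339476/627 ≈ -2.9719e+5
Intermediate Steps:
p(Q, j) = -7/3 (p(Q, j) = -⅓*7 = -7/3)
D = 1/209 ≈ 0.0047847
(p(-2, B) + (7*6 - 3)*D) - 297190 = (-7/3 + (7*6 - 3)*(1/209)) - 297190 = (-7/3 + (42 - 3)*(1/209)) - 297190 = (-7/3 + 39*(1/209)) - 297190 = (-7/3 + 39/209) - 297190 = -1346/627 - 297190 = -186339476/627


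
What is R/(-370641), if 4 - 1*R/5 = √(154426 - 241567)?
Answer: -20/370641 + 5*I*√87141/370641 ≈ -5.3961e-5 + 0.0039822*I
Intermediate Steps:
R = 20 - 5*I*√87141 (R = 20 - 5*√(154426 - 241567) = 20 - 5*I*√87141 ≈ 20.0 - 1476.0*I)
R/(-370641) = (20 - 5*I*√87141)/(-370641) = (20 - 5*I*√87141)*(-1/370641) = -20/370641 + 5*I*√87141/370641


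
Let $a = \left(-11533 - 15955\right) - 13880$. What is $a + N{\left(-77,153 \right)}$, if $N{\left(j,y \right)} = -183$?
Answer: $-41551$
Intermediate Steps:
$a = -41368$ ($a = -27488 - 13880 = -41368$)
$a + N{\left(-77,153 \right)} = -41368 - 183 = -41551$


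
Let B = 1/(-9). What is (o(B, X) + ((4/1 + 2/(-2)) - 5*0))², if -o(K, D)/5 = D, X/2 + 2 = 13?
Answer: 11449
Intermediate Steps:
X = 22 (X = -4 + 2*13 = -4 + 26 = 22)
B = -⅑ ≈ -0.11111
o(K, D) = -5*D
(o(B, X) + ((4/1 + 2/(-2)) - 5*0))² = (-5*22 + ((4/1 + 2/(-2)) - 5*0))² = (-110 + ((4*1 + 2*(-½)) + 0))² = (-110 + ((4 - 1) + 0))² = (-110 + (3 + 0))² = (-110 + 3)² = (-107)² = 11449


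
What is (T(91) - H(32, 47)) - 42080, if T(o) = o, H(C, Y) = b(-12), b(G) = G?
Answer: -41977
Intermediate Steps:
H(C, Y) = -12
(T(91) - H(32, 47)) - 42080 = (91 - 1*(-12)) - 42080 = (91 + 12) - 42080 = 103 - 42080 = -41977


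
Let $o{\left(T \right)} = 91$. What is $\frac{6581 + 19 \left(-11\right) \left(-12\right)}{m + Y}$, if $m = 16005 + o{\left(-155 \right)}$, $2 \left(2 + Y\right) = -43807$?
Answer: $- \frac{18178}{11619} \approx -1.5645$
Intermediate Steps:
$Y = - \frac{43811}{2}$ ($Y = -2 + \frac{1}{2} \left(-43807\right) = -2 - \frac{43807}{2} = - \frac{43811}{2} \approx -21906.0$)
$m = 16096$ ($m = 16005 + 91 = 16096$)
$\frac{6581 + 19 \left(-11\right) \left(-12\right)}{m + Y} = \frac{6581 + 19 \left(-11\right) \left(-12\right)}{16096 - \frac{43811}{2}} = \frac{6581 - -2508}{- \frac{11619}{2}} = \left(6581 + 2508\right) \left(- \frac{2}{11619}\right) = 9089 \left(- \frac{2}{11619}\right) = - \frac{18178}{11619}$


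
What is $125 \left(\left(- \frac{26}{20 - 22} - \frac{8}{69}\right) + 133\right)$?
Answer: $\frac{1258250}{69} \approx 18236.0$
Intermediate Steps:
$125 \left(\left(- \frac{26}{20 - 22} - \frac{8}{69}\right) + 133\right) = 125 \left(\left(- \frac{26}{-2} - \frac{8}{69}\right) + 133\right) = 125 \left(\left(\left(-26\right) \left(- \frac{1}{2}\right) - \frac{8}{69}\right) + 133\right) = 125 \left(\left(13 - \frac{8}{69}\right) + 133\right) = 125 \left(\frac{889}{69} + 133\right) = 125 \cdot \frac{10066}{69} = \frac{1258250}{69}$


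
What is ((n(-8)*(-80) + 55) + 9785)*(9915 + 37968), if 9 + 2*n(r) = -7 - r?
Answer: 486491280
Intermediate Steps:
n(r) = -8 - r/2 (n(r) = -9/2 + (-7 - r)/2 = -9/2 + (-7/2 - r/2) = -8 - r/2)
((n(-8)*(-80) + 55) + 9785)*(9915 + 37968) = (((-8 - ½*(-8))*(-80) + 55) + 9785)*(9915 + 37968) = (((-8 + 4)*(-80) + 55) + 9785)*47883 = ((-4*(-80) + 55) + 9785)*47883 = ((320 + 55) + 9785)*47883 = (375 + 9785)*47883 = 10160*47883 = 486491280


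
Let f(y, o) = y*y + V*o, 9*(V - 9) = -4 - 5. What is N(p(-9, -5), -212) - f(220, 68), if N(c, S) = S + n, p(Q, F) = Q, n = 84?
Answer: -49072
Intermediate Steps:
V = 8 (V = 9 + (-4 - 5)/9 = 9 + (⅑)*(-9) = 9 - 1 = 8)
f(y, o) = y² + 8*o (f(y, o) = y*y + 8*o = y² + 8*o)
N(c, S) = 84 + S (N(c, S) = S + 84 = 84 + S)
N(p(-9, -5), -212) - f(220, 68) = (84 - 212) - (220² + 8*68) = -128 - (48400 + 544) = -128 - 1*48944 = -128 - 48944 = -49072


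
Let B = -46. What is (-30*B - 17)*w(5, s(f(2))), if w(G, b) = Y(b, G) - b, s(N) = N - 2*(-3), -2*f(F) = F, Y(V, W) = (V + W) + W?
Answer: 13630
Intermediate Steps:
Y(V, W) = V + 2*W
f(F) = -F/2
s(N) = 6 + N (s(N) = N + 6 = 6 + N)
w(G, b) = 2*G (w(G, b) = (b + 2*G) - b = 2*G)
(-30*B - 17)*w(5, s(f(2))) = (-30*(-46) - 17)*(2*5) = (1380 - 17)*10 = 1363*10 = 13630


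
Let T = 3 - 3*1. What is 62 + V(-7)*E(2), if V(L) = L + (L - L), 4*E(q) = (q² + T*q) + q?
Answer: 103/2 ≈ 51.500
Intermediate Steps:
T = 0 (T = 3 - 3 = 0)
E(q) = q/4 + q²/4 (E(q) = ((q² + 0*q) + q)/4 = ((q² + 0) + q)/4 = (q² + q)/4 = (q + q²)/4 = q/4 + q²/4)
V(L) = L (V(L) = L + 0 = L)
62 + V(-7)*E(2) = 62 - 7*2*(1 + 2)/4 = 62 - 7*2*3/4 = 62 - 7*3/2 = 62 - 21/2 = 103/2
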